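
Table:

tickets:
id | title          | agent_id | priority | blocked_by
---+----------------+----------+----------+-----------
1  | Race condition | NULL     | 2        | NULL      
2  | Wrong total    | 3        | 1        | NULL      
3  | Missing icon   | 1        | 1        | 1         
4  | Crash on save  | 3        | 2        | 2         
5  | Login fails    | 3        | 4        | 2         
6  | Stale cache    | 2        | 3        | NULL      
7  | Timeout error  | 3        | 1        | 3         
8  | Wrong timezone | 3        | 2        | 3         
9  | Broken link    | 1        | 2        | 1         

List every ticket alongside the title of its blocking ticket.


This is a self-join: tickets is joined to a second copy of itself, matching each row's blocked_by to another row's id. Use LEFT JOIN so rows with blocked_by=NULL are kept.
  - ticket 1 (Race condition): blocked_by=NULL -> NULL
  - ticket 2 (Wrong total): blocked_by=NULL -> NULL
  - ticket 3 (Missing icon): blocked_by=1 -> Race condition
  - ticket 4 (Crash on save): blocked_by=2 -> Wrong total
  - ticket 5 (Login fails): blocked_by=2 -> Wrong total
  - ticket 6 (Stale cache): blocked_by=NULL -> NULL
  - ticket 7 (Timeout error): blocked_by=3 -> Missing icon
  - ticket 8 (Wrong timezone): blocked_by=3 -> Missing icon
  - ticket 9 (Broken link): blocked_by=1 -> Race condition

SQL:
SELECT a.title AS item, b.title AS blocked_by
FROM tickets a
LEFT JOIN tickets b ON a.blocked_by = b.id

Result:
item           | blocked_by    
---------------+---------------
Race condition | NULL          
Wrong total    | NULL          
Missing icon   | Race condition
Crash on save  | Wrong total   
Login fails    | Wrong total   
Stale cache    | NULL          
Timeout error  | Missing icon  
Wrong timezone | Missing icon  
Broken link    | Race condition


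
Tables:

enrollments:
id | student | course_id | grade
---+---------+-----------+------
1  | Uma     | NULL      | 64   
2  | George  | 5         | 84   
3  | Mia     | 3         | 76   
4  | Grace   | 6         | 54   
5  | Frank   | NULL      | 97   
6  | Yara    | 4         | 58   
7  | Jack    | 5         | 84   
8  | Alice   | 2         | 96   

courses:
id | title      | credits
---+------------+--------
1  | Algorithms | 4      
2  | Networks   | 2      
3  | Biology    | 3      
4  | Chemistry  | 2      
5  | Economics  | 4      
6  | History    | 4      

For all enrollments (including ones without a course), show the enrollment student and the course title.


LEFT JOIN keeps every row from enrollments (the left table); where course_id has no match in courses, the course columns become NULL. Walk through each enrollment:
  - enrollment 1 (Uma): course_id=NULL, no match -> kept with NULL
  - enrollment 2 (George): course_id=5 -> matches Economics
  - enrollment 3 (Mia): course_id=3 -> matches Biology
  - enrollment 4 (Grace): course_id=6 -> matches History
  - enrollment 5 (Frank): course_id=NULL, no match -> kept with NULL
  - enrollment 6 (Yara): course_id=4 -> matches Chemistry
  - enrollment 7 (Jack): course_id=5 -> matches Economics
  - enrollment 8 (Alice): course_id=2 -> matches Networks
All 8 rows appear; 2 have NULL course.

SQL:
SELECT a.student, b.title AS course
FROM enrollments a
LEFT JOIN courses b ON a.course_id = b.id

Result:
student | course   
--------+----------
Uma     | NULL     
George  | Economics
Mia     | Biology  
Grace   | History  
Frank   | NULL     
Yara    | Chemistry
Jack    | Economics
Alice   | Networks 


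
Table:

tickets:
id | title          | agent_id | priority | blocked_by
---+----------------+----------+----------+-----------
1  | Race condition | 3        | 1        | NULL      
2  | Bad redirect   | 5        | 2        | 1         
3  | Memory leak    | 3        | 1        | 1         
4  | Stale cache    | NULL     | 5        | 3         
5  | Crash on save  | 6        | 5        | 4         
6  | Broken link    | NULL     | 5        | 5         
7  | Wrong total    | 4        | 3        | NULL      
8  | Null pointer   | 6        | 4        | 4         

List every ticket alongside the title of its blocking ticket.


This is a self-join: tickets is joined to a second copy of itself, matching each row's blocked_by to another row's id. Use LEFT JOIN so rows with blocked_by=NULL are kept.
  - ticket 1 (Race condition): blocked_by=NULL -> NULL
  - ticket 2 (Bad redirect): blocked_by=1 -> Race condition
  - ticket 3 (Memory leak): blocked_by=1 -> Race condition
  - ticket 4 (Stale cache): blocked_by=3 -> Memory leak
  - ticket 5 (Crash on save): blocked_by=4 -> Stale cache
  - ticket 6 (Broken link): blocked_by=5 -> Crash on save
  - ticket 7 (Wrong total): blocked_by=NULL -> NULL
  - ticket 8 (Null pointer): blocked_by=4 -> Stale cache

SQL:
SELECT a.title AS item, b.title AS blocked_by
FROM tickets a
LEFT JOIN tickets b ON a.blocked_by = b.id

Result:
item           | blocked_by    
---------------+---------------
Race condition | NULL          
Bad redirect   | Race condition
Memory leak    | Race condition
Stale cache    | Memory leak   
Crash on save  | Stale cache   
Broken link    | Crash on save 
Wrong total    | NULL          
Null pointer   | Stale cache   


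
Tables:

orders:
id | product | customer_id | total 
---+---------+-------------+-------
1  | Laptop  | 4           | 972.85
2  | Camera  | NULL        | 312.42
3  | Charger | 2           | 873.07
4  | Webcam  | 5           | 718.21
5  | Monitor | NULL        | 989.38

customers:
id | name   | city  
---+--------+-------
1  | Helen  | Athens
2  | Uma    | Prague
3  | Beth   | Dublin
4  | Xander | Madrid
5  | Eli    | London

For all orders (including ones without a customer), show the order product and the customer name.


LEFT JOIN keeps every row from orders (the left table); where customer_id has no match in customers, the customer columns become NULL. Walk through each order:
  - order 1 (Laptop): customer_id=4 -> matches Xander
  - order 2 (Camera): customer_id=NULL, no match -> kept with NULL
  - order 3 (Charger): customer_id=2 -> matches Uma
  - order 4 (Webcam): customer_id=5 -> matches Eli
  - order 5 (Monitor): customer_id=NULL, no match -> kept with NULL
All 5 rows appear; 2 have NULL customer.

SQL:
SELECT a.product, b.name AS customer
FROM orders a
LEFT JOIN customers b ON a.customer_id = b.id

Result:
product | customer
--------+---------
Laptop  | Xander  
Camera  | NULL    
Charger | Uma     
Webcam  | Eli     
Monitor | NULL    


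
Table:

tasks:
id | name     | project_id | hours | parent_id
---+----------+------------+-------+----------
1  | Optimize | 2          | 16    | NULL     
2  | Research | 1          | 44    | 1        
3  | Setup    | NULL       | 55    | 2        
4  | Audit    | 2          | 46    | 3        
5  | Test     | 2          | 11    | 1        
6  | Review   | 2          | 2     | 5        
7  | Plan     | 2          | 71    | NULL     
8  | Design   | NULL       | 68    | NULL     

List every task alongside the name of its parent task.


This is a self-join: tasks is joined to a second copy of itself, matching each row's parent_id to another row's id. Use LEFT JOIN so rows with parent_id=NULL are kept.
  - task 1 (Optimize): parent_id=NULL -> NULL
  - task 2 (Research): parent_id=1 -> Optimize
  - task 3 (Setup): parent_id=2 -> Research
  - task 4 (Audit): parent_id=3 -> Setup
  - task 5 (Test): parent_id=1 -> Optimize
  - task 6 (Review): parent_id=5 -> Test
  - task 7 (Plan): parent_id=NULL -> NULL
  - task 8 (Design): parent_id=NULL -> NULL

SQL:
SELECT a.name AS item, b.name AS parent
FROM tasks a
LEFT JOIN tasks b ON a.parent_id = b.id

Result:
item     | parent  
---------+---------
Optimize | NULL    
Research | Optimize
Setup    | Research
Audit    | Setup   
Test     | Optimize
Review   | Test    
Plan     | NULL    
Design   | NULL    


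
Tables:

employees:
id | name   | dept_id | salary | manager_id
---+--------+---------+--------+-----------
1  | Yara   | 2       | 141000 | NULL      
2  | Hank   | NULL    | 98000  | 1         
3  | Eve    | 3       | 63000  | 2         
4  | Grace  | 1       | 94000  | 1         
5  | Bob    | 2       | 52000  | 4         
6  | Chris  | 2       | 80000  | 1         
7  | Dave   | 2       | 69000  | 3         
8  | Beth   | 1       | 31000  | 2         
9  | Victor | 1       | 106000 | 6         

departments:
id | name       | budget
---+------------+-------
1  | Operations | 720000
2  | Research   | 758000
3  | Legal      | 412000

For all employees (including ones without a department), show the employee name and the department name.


LEFT JOIN keeps every row from employees (the left table); where dept_id has no match in departments, the department columns become NULL. Walk through each employee:
  - employee 1 (Yara): dept_id=2 -> matches Research
  - employee 2 (Hank): dept_id=NULL, no match -> kept with NULL
  - employee 3 (Eve): dept_id=3 -> matches Legal
  - employee 4 (Grace): dept_id=1 -> matches Operations
  - employee 5 (Bob): dept_id=2 -> matches Research
  - employee 6 (Chris): dept_id=2 -> matches Research
  - employee 7 (Dave): dept_id=2 -> matches Research
  - employee 8 (Beth): dept_id=1 -> matches Operations
  - employee 9 (Victor): dept_id=1 -> matches Operations
All 9 rows appear; 1 has NULL department.

SQL:
SELECT a.name, b.name AS department
FROM employees a
LEFT JOIN departments b ON a.dept_id = b.id

Result:
name   | department
-------+-----------
Yara   | Research  
Hank   | NULL      
Eve    | Legal     
Grace  | Operations
Bob    | Research  
Chris  | Research  
Dave   | Research  
Beth   | Operations
Victor | Operations


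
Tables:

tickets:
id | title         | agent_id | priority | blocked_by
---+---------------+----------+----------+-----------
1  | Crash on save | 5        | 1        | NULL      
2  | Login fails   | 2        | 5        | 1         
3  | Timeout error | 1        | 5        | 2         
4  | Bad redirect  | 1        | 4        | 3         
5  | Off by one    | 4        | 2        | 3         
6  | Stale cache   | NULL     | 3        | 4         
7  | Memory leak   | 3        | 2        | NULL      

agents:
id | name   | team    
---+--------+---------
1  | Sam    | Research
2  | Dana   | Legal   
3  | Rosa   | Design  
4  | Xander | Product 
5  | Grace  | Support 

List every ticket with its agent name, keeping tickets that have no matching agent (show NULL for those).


LEFT JOIN keeps every row from tickets (the left table); where agent_id has no match in agents, the agent columns become NULL. Walk through each ticket:
  - ticket 1 (Crash on save): agent_id=5 -> matches Grace
  - ticket 2 (Login fails): agent_id=2 -> matches Dana
  - ticket 3 (Timeout error): agent_id=1 -> matches Sam
  - ticket 4 (Bad redirect): agent_id=1 -> matches Sam
  - ticket 5 (Off by one): agent_id=4 -> matches Xander
  - ticket 6 (Stale cache): agent_id=NULL, no match -> kept with NULL
  - ticket 7 (Memory leak): agent_id=3 -> matches Rosa
All 7 rows appear; 1 has NULL agent.

SQL:
SELECT a.title, b.name AS agent
FROM tickets a
LEFT JOIN agents b ON a.agent_id = b.id

Result:
title         | agent 
--------------+-------
Crash on save | Grace 
Login fails   | Dana  
Timeout error | Sam   
Bad redirect  | Sam   
Off by one    | Xander
Stale cache   | NULL  
Memory leak   | Rosa  


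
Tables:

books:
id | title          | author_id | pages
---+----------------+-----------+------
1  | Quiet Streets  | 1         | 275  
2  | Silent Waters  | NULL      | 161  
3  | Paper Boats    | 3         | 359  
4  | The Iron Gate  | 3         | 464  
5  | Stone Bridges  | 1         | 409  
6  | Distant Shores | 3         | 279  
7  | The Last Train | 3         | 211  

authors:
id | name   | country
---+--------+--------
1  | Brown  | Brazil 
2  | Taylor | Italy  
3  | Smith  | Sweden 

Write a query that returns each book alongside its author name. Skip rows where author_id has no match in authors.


INNER JOIN keeps only books rows whose author_id matches an id in authors. Walk through each book:
  - book 1 (Quiet Streets): author_id=1 -> matches Brown
  - book 2 (Silent Waters): author_id=NULL, no match -> dropped
  - book 3 (Paper Boats): author_id=3 -> matches Smith
  - book 4 (The Iron Gate): author_id=3 -> matches Smith
  - book 5 (Stone Bridges): author_id=1 -> matches Brown
  - book 6 (Distant Shores): author_id=3 -> matches Smith
  - book 7 (The Last Train): author_id=3 -> matches Smith
So 1 of 7 rows is dropped.

SQL:
SELECT a.title, b.name AS author
FROM books a
INNER JOIN authors b ON a.author_id = b.id

Result:
title          | author
---------------+-------
Quiet Streets  | Brown 
Paper Boats    | Smith 
The Iron Gate  | Smith 
Stone Bridges  | Brown 
Distant Shores | Smith 
The Last Train | Smith 


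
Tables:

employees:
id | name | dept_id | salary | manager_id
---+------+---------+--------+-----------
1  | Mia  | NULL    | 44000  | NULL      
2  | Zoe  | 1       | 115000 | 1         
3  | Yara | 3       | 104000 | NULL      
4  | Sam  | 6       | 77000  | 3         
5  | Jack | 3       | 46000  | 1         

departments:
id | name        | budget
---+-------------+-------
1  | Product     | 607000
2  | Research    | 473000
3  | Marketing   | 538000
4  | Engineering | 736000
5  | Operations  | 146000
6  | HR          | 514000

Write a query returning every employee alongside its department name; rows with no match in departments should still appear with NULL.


LEFT JOIN keeps every row from employees (the left table); where dept_id has no match in departments, the department columns become NULL. Walk through each employee:
  - employee 1 (Mia): dept_id=NULL, no match -> kept with NULL
  - employee 2 (Zoe): dept_id=1 -> matches Product
  - employee 3 (Yara): dept_id=3 -> matches Marketing
  - employee 4 (Sam): dept_id=6 -> matches HR
  - employee 5 (Jack): dept_id=3 -> matches Marketing
All 5 rows appear; 1 has NULL department.

SQL:
SELECT a.name, b.name AS department
FROM employees a
LEFT JOIN departments b ON a.dept_id = b.id

Result:
name | department
-----+-----------
Mia  | NULL      
Zoe  | Product   
Yara | Marketing 
Sam  | HR        
Jack | Marketing 


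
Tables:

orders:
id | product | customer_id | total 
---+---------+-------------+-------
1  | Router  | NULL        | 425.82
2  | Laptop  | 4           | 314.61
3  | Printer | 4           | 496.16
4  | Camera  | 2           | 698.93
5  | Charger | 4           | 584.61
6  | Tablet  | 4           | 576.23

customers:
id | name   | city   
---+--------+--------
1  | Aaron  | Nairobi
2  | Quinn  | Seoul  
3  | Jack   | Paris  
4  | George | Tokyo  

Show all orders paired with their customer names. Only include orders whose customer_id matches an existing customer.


INNER JOIN keeps only orders rows whose customer_id matches an id in customers. Walk through each order:
  - order 1 (Router): customer_id=NULL, no match -> dropped
  - order 2 (Laptop): customer_id=4 -> matches George
  - order 3 (Printer): customer_id=4 -> matches George
  - order 4 (Camera): customer_id=2 -> matches Quinn
  - order 5 (Charger): customer_id=4 -> matches George
  - order 6 (Tablet): customer_id=4 -> matches George
So 1 of 6 rows is dropped.

SQL:
SELECT a.product, b.name AS customer
FROM orders a
INNER JOIN customers b ON a.customer_id = b.id

Result:
product | customer
--------+---------
Laptop  | George  
Printer | George  
Camera  | Quinn   
Charger | George  
Tablet  | George  


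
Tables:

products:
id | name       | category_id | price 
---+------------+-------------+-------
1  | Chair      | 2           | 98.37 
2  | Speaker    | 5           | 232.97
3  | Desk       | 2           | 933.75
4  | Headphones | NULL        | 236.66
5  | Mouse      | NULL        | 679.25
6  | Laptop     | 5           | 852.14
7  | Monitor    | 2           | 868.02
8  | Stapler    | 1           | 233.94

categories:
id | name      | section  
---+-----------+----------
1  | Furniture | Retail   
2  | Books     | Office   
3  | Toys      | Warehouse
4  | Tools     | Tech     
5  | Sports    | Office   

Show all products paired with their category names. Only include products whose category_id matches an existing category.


INNER JOIN keeps only products rows whose category_id matches an id in categories. Walk through each product:
  - product 1 (Chair): category_id=2 -> matches Books
  - product 2 (Speaker): category_id=5 -> matches Sports
  - product 3 (Desk): category_id=2 -> matches Books
  - product 4 (Headphones): category_id=NULL, no match -> dropped
  - product 5 (Mouse): category_id=NULL, no match -> dropped
  - product 6 (Laptop): category_id=5 -> matches Sports
  - product 7 (Monitor): category_id=2 -> matches Books
  - product 8 (Stapler): category_id=1 -> matches Furniture
So 2 of 8 rows are dropped.

SQL:
SELECT a.name, b.name AS category
FROM products a
INNER JOIN categories b ON a.category_id = b.id

Result:
name    | category 
--------+----------
Chair   | Books    
Speaker | Sports   
Desk    | Books    
Laptop  | Sports   
Monitor | Books    
Stapler | Furniture


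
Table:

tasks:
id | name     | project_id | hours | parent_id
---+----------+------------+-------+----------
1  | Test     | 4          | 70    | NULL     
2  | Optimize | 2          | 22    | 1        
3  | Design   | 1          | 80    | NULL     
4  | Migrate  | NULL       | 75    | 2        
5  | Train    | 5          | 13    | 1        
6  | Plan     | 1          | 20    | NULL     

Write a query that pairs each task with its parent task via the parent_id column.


This is a self-join: tasks is joined to a second copy of itself, matching each row's parent_id to another row's id. Use LEFT JOIN so rows with parent_id=NULL are kept.
  - task 1 (Test): parent_id=NULL -> NULL
  - task 2 (Optimize): parent_id=1 -> Test
  - task 3 (Design): parent_id=NULL -> NULL
  - task 4 (Migrate): parent_id=2 -> Optimize
  - task 5 (Train): parent_id=1 -> Test
  - task 6 (Plan): parent_id=NULL -> NULL

SQL:
SELECT a.name AS item, b.name AS parent
FROM tasks a
LEFT JOIN tasks b ON a.parent_id = b.id

Result:
item     | parent  
---------+---------
Test     | NULL    
Optimize | Test    
Design   | NULL    
Migrate  | Optimize
Train    | Test    
Plan     | NULL    


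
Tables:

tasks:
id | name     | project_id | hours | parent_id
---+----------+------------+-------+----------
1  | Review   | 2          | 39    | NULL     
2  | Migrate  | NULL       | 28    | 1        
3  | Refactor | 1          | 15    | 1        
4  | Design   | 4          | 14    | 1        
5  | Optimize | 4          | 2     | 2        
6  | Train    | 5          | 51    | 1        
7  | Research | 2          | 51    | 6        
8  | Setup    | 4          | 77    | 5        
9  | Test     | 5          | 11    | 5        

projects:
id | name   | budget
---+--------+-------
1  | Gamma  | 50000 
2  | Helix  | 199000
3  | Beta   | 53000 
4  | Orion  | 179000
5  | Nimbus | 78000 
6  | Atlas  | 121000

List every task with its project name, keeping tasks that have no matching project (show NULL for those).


LEFT JOIN keeps every row from tasks (the left table); where project_id has no match in projects, the project columns become NULL. Walk through each task:
  - task 1 (Review): project_id=2 -> matches Helix
  - task 2 (Migrate): project_id=NULL, no match -> kept with NULL
  - task 3 (Refactor): project_id=1 -> matches Gamma
  - task 4 (Design): project_id=4 -> matches Orion
  - task 5 (Optimize): project_id=4 -> matches Orion
  - task 6 (Train): project_id=5 -> matches Nimbus
  - task 7 (Research): project_id=2 -> matches Helix
  - task 8 (Setup): project_id=4 -> matches Orion
  - task 9 (Test): project_id=5 -> matches Nimbus
All 9 rows appear; 1 has NULL project.

SQL:
SELECT a.name, b.name AS project
FROM tasks a
LEFT JOIN projects b ON a.project_id = b.id

Result:
name     | project
---------+--------
Review   | Helix  
Migrate  | NULL   
Refactor | Gamma  
Design   | Orion  
Optimize | Orion  
Train    | Nimbus 
Research | Helix  
Setup    | Orion  
Test     | Nimbus 


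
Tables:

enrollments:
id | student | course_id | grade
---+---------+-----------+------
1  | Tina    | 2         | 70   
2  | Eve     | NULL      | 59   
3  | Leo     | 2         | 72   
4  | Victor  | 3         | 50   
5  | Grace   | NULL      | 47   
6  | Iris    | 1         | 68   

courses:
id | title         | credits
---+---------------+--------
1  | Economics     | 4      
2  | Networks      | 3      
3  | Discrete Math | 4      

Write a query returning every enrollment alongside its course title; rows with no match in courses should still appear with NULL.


LEFT JOIN keeps every row from enrollments (the left table); where course_id has no match in courses, the course columns become NULL. Walk through each enrollment:
  - enrollment 1 (Tina): course_id=2 -> matches Networks
  - enrollment 2 (Eve): course_id=NULL, no match -> kept with NULL
  - enrollment 3 (Leo): course_id=2 -> matches Networks
  - enrollment 4 (Victor): course_id=3 -> matches Discrete Math
  - enrollment 5 (Grace): course_id=NULL, no match -> kept with NULL
  - enrollment 6 (Iris): course_id=1 -> matches Economics
All 6 rows appear; 2 have NULL course.

SQL:
SELECT a.student, b.title AS course
FROM enrollments a
LEFT JOIN courses b ON a.course_id = b.id

Result:
student | course       
--------+--------------
Tina    | Networks     
Eve     | NULL         
Leo     | Networks     
Victor  | Discrete Math
Grace   | NULL         
Iris    | Economics    


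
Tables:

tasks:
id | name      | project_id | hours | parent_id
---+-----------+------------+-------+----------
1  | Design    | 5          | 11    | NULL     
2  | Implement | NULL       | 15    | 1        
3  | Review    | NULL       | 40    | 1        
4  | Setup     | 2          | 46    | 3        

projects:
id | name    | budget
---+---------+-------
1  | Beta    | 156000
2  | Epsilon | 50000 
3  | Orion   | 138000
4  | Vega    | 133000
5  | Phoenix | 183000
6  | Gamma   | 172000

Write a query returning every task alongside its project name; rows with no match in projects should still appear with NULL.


LEFT JOIN keeps every row from tasks (the left table); where project_id has no match in projects, the project columns become NULL. Walk through each task:
  - task 1 (Design): project_id=5 -> matches Phoenix
  - task 2 (Implement): project_id=NULL, no match -> kept with NULL
  - task 3 (Review): project_id=NULL, no match -> kept with NULL
  - task 4 (Setup): project_id=2 -> matches Epsilon
All 4 rows appear; 2 have NULL project.

SQL:
SELECT a.name, b.name AS project
FROM tasks a
LEFT JOIN projects b ON a.project_id = b.id

Result:
name      | project
----------+--------
Design    | Phoenix
Implement | NULL   
Review    | NULL   
Setup     | Epsilon


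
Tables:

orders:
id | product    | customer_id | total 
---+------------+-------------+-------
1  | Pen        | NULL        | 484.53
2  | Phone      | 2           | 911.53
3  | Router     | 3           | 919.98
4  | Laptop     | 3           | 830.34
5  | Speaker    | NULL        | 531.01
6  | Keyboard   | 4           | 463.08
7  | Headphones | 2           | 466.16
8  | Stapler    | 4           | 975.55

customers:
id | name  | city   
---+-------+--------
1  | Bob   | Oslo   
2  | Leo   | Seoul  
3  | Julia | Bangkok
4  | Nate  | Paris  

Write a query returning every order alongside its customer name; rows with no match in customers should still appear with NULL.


LEFT JOIN keeps every row from orders (the left table); where customer_id has no match in customers, the customer columns become NULL. Walk through each order:
  - order 1 (Pen): customer_id=NULL, no match -> kept with NULL
  - order 2 (Phone): customer_id=2 -> matches Leo
  - order 3 (Router): customer_id=3 -> matches Julia
  - order 4 (Laptop): customer_id=3 -> matches Julia
  - order 5 (Speaker): customer_id=NULL, no match -> kept with NULL
  - order 6 (Keyboard): customer_id=4 -> matches Nate
  - order 7 (Headphones): customer_id=2 -> matches Leo
  - order 8 (Stapler): customer_id=4 -> matches Nate
All 8 rows appear; 2 have NULL customer.

SQL:
SELECT a.product, b.name AS customer
FROM orders a
LEFT JOIN customers b ON a.customer_id = b.id

Result:
product    | customer
-----------+---------
Pen        | NULL    
Phone      | Leo     
Router     | Julia   
Laptop     | Julia   
Speaker    | NULL    
Keyboard   | Nate    
Headphones | Leo     
Stapler    | Nate    


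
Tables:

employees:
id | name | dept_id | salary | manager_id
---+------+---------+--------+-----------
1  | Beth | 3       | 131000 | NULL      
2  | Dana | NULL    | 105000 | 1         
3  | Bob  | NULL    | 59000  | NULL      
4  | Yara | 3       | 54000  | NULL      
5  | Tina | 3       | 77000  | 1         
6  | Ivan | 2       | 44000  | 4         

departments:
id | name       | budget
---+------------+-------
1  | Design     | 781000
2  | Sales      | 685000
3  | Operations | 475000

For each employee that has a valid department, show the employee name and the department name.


INNER JOIN keeps only employees rows whose dept_id matches an id in departments. Walk through each employee:
  - employee 1 (Beth): dept_id=3 -> matches Operations
  - employee 2 (Dana): dept_id=NULL, no match -> dropped
  - employee 3 (Bob): dept_id=NULL, no match -> dropped
  - employee 4 (Yara): dept_id=3 -> matches Operations
  - employee 5 (Tina): dept_id=3 -> matches Operations
  - employee 6 (Ivan): dept_id=2 -> matches Sales
So 2 of 6 rows are dropped.

SQL:
SELECT a.name, b.name AS department
FROM employees a
INNER JOIN departments b ON a.dept_id = b.id

Result:
name | department
-----+-----------
Beth | Operations
Yara | Operations
Tina | Operations
Ivan | Sales     


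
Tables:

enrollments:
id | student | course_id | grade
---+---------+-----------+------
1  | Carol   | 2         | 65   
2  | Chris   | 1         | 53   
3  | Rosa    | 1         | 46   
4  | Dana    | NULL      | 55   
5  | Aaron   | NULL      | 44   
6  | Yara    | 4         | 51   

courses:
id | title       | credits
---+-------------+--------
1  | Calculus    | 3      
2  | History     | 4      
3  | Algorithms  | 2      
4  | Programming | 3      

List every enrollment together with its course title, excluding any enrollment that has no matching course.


INNER JOIN keeps only enrollments rows whose course_id matches an id in courses. Walk through each enrollment:
  - enrollment 1 (Carol): course_id=2 -> matches History
  - enrollment 2 (Chris): course_id=1 -> matches Calculus
  - enrollment 3 (Rosa): course_id=1 -> matches Calculus
  - enrollment 4 (Dana): course_id=NULL, no match -> dropped
  - enrollment 5 (Aaron): course_id=NULL, no match -> dropped
  - enrollment 6 (Yara): course_id=4 -> matches Programming
So 2 of 6 rows are dropped.

SQL:
SELECT a.student, b.title AS course
FROM enrollments a
INNER JOIN courses b ON a.course_id = b.id

Result:
student | course     
--------+------------
Carol   | History    
Chris   | Calculus   
Rosa    | Calculus   
Yara    | Programming


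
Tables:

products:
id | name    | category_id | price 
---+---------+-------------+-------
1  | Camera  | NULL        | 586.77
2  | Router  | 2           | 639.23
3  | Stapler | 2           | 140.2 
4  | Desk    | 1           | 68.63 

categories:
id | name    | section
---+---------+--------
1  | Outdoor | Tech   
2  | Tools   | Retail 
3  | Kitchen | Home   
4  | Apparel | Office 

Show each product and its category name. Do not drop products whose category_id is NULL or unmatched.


LEFT JOIN keeps every row from products (the left table); where category_id has no match in categories, the category columns become NULL. Walk through each product:
  - product 1 (Camera): category_id=NULL, no match -> kept with NULL
  - product 2 (Router): category_id=2 -> matches Tools
  - product 3 (Stapler): category_id=2 -> matches Tools
  - product 4 (Desk): category_id=1 -> matches Outdoor
All 4 rows appear; 1 has NULL category.

SQL:
SELECT a.name, b.name AS category
FROM products a
LEFT JOIN categories b ON a.category_id = b.id

Result:
name    | category
--------+---------
Camera  | NULL    
Router  | Tools   
Stapler | Tools   
Desk    | Outdoor 


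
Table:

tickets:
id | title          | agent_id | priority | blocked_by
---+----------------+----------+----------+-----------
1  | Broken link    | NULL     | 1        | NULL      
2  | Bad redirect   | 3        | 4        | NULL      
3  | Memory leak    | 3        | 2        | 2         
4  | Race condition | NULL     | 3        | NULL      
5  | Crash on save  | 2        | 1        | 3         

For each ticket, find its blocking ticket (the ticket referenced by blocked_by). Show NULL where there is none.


This is a self-join: tickets is joined to a second copy of itself, matching each row's blocked_by to another row's id. Use LEFT JOIN so rows with blocked_by=NULL are kept.
  - ticket 1 (Broken link): blocked_by=NULL -> NULL
  - ticket 2 (Bad redirect): blocked_by=NULL -> NULL
  - ticket 3 (Memory leak): blocked_by=2 -> Bad redirect
  - ticket 4 (Race condition): blocked_by=NULL -> NULL
  - ticket 5 (Crash on save): blocked_by=3 -> Memory leak

SQL:
SELECT a.title AS item, b.title AS blocked_by
FROM tickets a
LEFT JOIN tickets b ON a.blocked_by = b.id

Result:
item           | blocked_by  
---------------+-------------
Broken link    | NULL        
Bad redirect   | NULL        
Memory leak    | Bad redirect
Race condition | NULL        
Crash on save  | Memory leak 


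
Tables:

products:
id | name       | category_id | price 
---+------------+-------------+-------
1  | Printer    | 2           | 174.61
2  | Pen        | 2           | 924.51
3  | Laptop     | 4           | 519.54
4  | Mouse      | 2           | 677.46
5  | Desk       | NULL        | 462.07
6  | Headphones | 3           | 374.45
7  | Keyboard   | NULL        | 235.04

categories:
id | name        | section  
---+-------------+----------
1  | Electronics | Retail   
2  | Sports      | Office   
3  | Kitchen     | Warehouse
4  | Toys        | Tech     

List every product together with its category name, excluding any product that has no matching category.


INNER JOIN keeps only products rows whose category_id matches an id in categories. Walk through each product:
  - product 1 (Printer): category_id=2 -> matches Sports
  - product 2 (Pen): category_id=2 -> matches Sports
  - product 3 (Laptop): category_id=4 -> matches Toys
  - product 4 (Mouse): category_id=2 -> matches Sports
  - product 5 (Desk): category_id=NULL, no match -> dropped
  - product 6 (Headphones): category_id=3 -> matches Kitchen
  - product 7 (Keyboard): category_id=NULL, no match -> dropped
So 2 of 7 rows are dropped.

SQL:
SELECT a.name, b.name AS category
FROM products a
INNER JOIN categories b ON a.category_id = b.id

Result:
name       | category
-----------+---------
Printer    | Sports  
Pen        | Sports  
Laptop     | Toys    
Mouse      | Sports  
Headphones | Kitchen 


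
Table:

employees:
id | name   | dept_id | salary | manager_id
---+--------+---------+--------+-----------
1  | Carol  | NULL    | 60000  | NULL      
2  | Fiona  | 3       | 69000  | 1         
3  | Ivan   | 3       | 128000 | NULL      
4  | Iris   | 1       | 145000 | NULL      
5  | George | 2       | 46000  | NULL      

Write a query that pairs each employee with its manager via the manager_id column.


This is a self-join: employees is joined to a second copy of itself, matching each row's manager_id to another row's id. Use LEFT JOIN so rows with manager_id=NULL are kept.
  - employee 1 (Carol): manager_id=NULL -> NULL
  - employee 2 (Fiona): manager_id=1 -> Carol
  - employee 3 (Ivan): manager_id=NULL -> NULL
  - employee 4 (Iris): manager_id=NULL -> NULL
  - employee 5 (George): manager_id=NULL -> NULL

SQL:
SELECT a.name AS item, b.name AS manager
FROM employees a
LEFT JOIN employees b ON a.manager_id = b.id

Result:
item   | manager
-------+--------
Carol  | NULL   
Fiona  | Carol  
Ivan   | NULL   
Iris   | NULL   
George | NULL   


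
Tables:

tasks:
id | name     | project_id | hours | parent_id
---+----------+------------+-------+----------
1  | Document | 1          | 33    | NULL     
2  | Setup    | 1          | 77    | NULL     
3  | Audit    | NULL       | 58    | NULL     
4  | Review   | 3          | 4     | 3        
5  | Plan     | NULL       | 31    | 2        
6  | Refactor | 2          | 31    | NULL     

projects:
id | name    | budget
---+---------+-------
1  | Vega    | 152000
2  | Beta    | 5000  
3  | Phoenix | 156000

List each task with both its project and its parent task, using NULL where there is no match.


Two LEFT JOINs from the same base table tasks: one to projects via project_id, one to tasks itself via parent_id. Both are LEFT so every task is preserved.
Match against projects:
  - task 1 (Document): project_id=1 -> matches Vega
  - task 2 (Setup): project_id=1 -> matches Vega
  - task 3 (Audit): project_id=NULL, no match -> kept with NULL
  - task 4 (Review): project_id=3 -> matches Phoenix
  - task 5 (Plan): project_id=NULL, no match -> kept with NULL
  - task 6 (Refactor): project_id=2 -> matches Beta
Match against tasks (self):
  - task 1 (Document): parent_id=NULL -> NULL
  - task 2 (Setup): parent_id=NULL -> NULL
  - task 3 (Audit): parent_id=NULL -> NULL
  - task 4 (Review): parent_id=3 -> Audit
  - task 5 (Plan): parent_id=2 -> Setup
  - task 6 (Refactor): parent_id=NULL -> NULL

SQL:
SELECT a.name, b.name AS project, c.name AS parent
FROM tasks a
LEFT JOIN projects b ON a.project_id = b.id
LEFT JOIN tasks c ON a.parent_id = c.id

Result:
name     | project | parent
---------+---------+-------
Document | Vega    | NULL  
Setup    | Vega    | NULL  
Audit    | NULL    | NULL  
Review   | Phoenix | Audit 
Plan     | NULL    | Setup 
Refactor | Beta    | NULL  


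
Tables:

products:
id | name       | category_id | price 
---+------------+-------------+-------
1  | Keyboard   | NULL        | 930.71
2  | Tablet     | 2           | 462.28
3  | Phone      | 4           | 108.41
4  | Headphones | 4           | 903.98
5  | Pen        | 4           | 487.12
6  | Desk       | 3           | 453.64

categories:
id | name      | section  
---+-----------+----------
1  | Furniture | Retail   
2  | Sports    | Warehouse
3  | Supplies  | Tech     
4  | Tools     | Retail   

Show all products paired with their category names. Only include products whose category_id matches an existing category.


INNER JOIN keeps only products rows whose category_id matches an id in categories. Walk through each product:
  - product 1 (Keyboard): category_id=NULL, no match -> dropped
  - product 2 (Tablet): category_id=2 -> matches Sports
  - product 3 (Phone): category_id=4 -> matches Tools
  - product 4 (Headphones): category_id=4 -> matches Tools
  - product 5 (Pen): category_id=4 -> matches Tools
  - product 6 (Desk): category_id=3 -> matches Supplies
So 1 of 6 rows is dropped.

SQL:
SELECT a.name, b.name AS category
FROM products a
INNER JOIN categories b ON a.category_id = b.id

Result:
name       | category
-----------+---------
Tablet     | Sports  
Phone      | Tools   
Headphones | Tools   
Pen        | Tools   
Desk       | Supplies


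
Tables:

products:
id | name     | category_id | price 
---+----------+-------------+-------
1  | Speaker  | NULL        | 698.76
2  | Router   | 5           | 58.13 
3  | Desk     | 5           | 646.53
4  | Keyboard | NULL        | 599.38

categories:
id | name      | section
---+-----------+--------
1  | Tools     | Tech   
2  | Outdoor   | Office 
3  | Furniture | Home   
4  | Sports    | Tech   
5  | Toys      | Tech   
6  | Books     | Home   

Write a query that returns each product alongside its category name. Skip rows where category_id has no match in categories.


INNER JOIN keeps only products rows whose category_id matches an id in categories. Walk through each product:
  - product 1 (Speaker): category_id=NULL, no match -> dropped
  - product 2 (Router): category_id=5 -> matches Toys
  - product 3 (Desk): category_id=5 -> matches Toys
  - product 4 (Keyboard): category_id=NULL, no match -> dropped
So 2 of 4 rows are dropped.

SQL:
SELECT a.name, b.name AS category
FROM products a
INNER JOIN categories b ON a.category_id = b.id

Result:
name   | category
-------+---------
Router | Toys    
Desk   | Toys    


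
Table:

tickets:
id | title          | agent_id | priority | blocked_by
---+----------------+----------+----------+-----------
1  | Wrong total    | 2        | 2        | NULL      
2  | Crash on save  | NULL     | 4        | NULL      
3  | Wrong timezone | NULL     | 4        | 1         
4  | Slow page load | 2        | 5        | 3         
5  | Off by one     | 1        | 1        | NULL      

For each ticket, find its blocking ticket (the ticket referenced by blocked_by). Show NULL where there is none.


This is a self-join: tickets is joined to a second copy of itself, matching each row's blocked_by to another row's id. Use LEFT JOIN so rows with blocked_by=NULL are kept.
  - ticket 1 (Wrong total): blocked_by=NULL -> NULL
  - ticket 2 (Crash on save): blocked_by=NULL -> NULL
  - ticket 3 (Wrong timezone): blocked_by=1 -> Wrong total
  - ticket 4 (Slow page load): blocked_by=3 -> Wrong timezone
  - ticket 5 (Off by one): blocked_by=NULL -> NULL

SQL:
SELECT a.title AS item, b.title AS blocked_by
FROM tickets a
LEFT JOIN tickets b ON a.blocked_by = b.id

Result:
item           | blocked_by    
---------------+---------------
Wrong total    | NULL          
Crash on save  | NULL          
Wrong timezone | Wrong total   
Slow page load | Wrong timezone
Off by one     | NULL          


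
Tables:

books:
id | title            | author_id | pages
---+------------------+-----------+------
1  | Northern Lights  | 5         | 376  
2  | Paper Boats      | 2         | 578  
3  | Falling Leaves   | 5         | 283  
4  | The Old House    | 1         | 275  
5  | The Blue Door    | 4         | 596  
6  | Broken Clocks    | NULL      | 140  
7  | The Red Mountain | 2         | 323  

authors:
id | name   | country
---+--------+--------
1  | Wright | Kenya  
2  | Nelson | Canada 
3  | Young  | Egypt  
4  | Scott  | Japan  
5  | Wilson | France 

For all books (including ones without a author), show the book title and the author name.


LEFT JOIN keeps every row from books (the left table); where author_id has no match in authors, the author columns become NULL. Walk through each book:
  - book 1 (Northern Lights): author_id=5 -> matches Wilson
  - book 2 (Paper Boats): author_id=2 -> matches Nelson
  - book 3 (Falling Leaves): author_id=5 -> matches Wilson
  - book 4 (The Old House): author_id=1 -> matches Wright
  - book 5 (The Blue Door): author_id=4 -> matches Scott
  - book 6 (Broken Clocks): author_id=NULL, no match -> kept with NULL
  - book 7 (The Red Mountain): author_id=2 -> matches Nelson
All 7 rows appear; 1 has NULL author.

SQL:
SELECT a.title, b.name AS author
FROM books a
LEFT JOIN authors b ON a.author_id = b.id

Result:
title            | author
-----------------+-------
Northern Lights  | Wilson
Paper Boats      | Nelson
Falling Leaves   | Wilson
The Old House    | Wright
The Blue Door    | Scott 
Broken Clocks    | NULL  
The Red Mountain | Nelson


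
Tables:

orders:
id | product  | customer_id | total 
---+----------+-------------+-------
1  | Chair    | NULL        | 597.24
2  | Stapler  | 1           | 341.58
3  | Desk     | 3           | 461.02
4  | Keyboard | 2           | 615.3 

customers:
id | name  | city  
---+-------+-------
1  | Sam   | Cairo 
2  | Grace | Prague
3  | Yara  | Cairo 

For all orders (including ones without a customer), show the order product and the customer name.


LEFT JOIN keeps every row from orders (the left table); where customer_id has no match in customers, the customer columns become NULL. Walk through each order:
  - order 1 (Chair): customer_id=NULL, no match -> kept with NULL
  - order 2 (Stapler): customer_id=1 -> matches Sam
  - order 3 (Desk): customer_id=3 -> matches Yara
  - order 4 (Keyboard): customer_id=2 -> matches Grace
All 4 rows appear; 1 has NULL customer.

SQL:
SELECT a.product, b.name AS customer
FROM orders a
LEFT JOIN customers b ON a.customer_id = b.id

Result:
product  | customer
---------+---------
Chair    | NULL    
Stapler  | Sam     
Desk     | Yara    
Keyboard | Grace   


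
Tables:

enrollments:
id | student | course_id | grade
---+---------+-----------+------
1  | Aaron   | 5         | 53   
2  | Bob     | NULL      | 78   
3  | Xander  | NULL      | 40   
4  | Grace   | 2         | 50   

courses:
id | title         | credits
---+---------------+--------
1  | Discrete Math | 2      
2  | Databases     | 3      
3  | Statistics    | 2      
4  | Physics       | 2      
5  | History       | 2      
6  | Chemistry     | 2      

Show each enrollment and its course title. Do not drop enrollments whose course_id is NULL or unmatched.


LEFT JOIN keeps every row from enrollments (the left table); where course_id has no match in courses, the course columns become NULL. Walk through each enrollment:
  - enrollment 1 (Aaron): course_id=5 -> matches History
  - enrollment 2 (Bob): course_id=NULL, no match -> kept with NULL
  - enrollment 3 (Xander): course_id=NULL, no match -> kept with NULL
  - enrollment 4 (Grace): course_id=2 -> matches Databases
All 4 rows appear; 2 have NULL course.

SQL:
SELECT a.student, b.title AS course
FROM enrollments a
LEFT JOIN courses b ON a.course_id = b.id

Result:
student | course   
--------+----------
Aaron   | History  
Bob     | NULL     
Xander  | NULL     
Grace   | Databases
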